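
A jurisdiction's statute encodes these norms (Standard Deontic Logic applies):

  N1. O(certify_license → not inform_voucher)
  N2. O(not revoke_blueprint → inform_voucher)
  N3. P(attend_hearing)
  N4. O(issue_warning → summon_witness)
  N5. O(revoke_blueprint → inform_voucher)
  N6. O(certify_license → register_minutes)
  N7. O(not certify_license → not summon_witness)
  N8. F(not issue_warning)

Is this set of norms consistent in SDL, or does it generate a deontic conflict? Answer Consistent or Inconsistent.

Premises 5 and 2 are O(revoke_blueprint → inform_voucher) and O(not revoke_blueprint → inform_voucher); every ideal world satisfies revoke_blueprint or not revoke_blueprint, so in either case inform_voucher holds — hence O(inform_voucher).
Premise 1, O(certify_license → not inform_voucher), contraposes to O(inform_voucher → not certify_license); with O(inform_voucher) we get O(not certify_license).
With premise 7, O(not certify_license → not summon_witness), the K-axiom yields O(not summon_witness).
Premise 4 is O(issue_warning → summon_witness); contrapositively O(not summon_witness → not issue_warning). Since O(not summon_witness) holds, K gives O(not issue_warning).
But premise 8, F(not issue_warning), means O(issue_warning).
We now have both O(not issue_warning) and O(issue_warning) — issue_warning is simultaneously obligatory and forbidden, violating the D-axiom.

Inconsistent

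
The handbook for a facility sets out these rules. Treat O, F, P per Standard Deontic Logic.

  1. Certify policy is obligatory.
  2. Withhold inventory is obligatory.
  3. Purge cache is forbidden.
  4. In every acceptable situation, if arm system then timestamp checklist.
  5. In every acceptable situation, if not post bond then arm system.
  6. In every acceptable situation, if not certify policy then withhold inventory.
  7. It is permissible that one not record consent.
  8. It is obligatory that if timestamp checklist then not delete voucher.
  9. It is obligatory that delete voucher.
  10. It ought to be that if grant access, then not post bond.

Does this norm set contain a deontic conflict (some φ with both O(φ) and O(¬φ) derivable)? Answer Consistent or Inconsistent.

Consistent

Premise 6 is O(¬certify_policy → withhold_inventory); even if O(withhold_inventory) held, inferring O(¬certify_policy) would be affirming the consequent — invalid.
So O(¬certify_policy) is not derivable, and the apparent clash with O(certify_policy) does not arise.
A world satisfying every obligation exists (e.g. arm_system=false, certify_policy=true, delete_voucher=true, grant_access=false, post_bond=true, purge_cache=false, record_consent=false, timestamp_checklist=false, withhold_inventory=true); no atom is both obligatory and forbidden, so the set is consistent.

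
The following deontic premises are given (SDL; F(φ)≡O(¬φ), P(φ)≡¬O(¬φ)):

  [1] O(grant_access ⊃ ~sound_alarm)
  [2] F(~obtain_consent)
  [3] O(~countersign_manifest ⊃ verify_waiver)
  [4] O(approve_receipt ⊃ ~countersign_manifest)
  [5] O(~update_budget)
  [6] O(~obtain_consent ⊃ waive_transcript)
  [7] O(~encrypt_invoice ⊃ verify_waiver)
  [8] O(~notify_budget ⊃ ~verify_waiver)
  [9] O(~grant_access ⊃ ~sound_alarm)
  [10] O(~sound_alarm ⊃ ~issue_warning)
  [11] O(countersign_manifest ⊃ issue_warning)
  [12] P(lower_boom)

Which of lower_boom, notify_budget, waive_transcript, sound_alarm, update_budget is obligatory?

notify_budget

By case analysis on grant_access: premise 1 gives O(grant_access ⊃ ~sound_alarm) and premise 9 gives O(~grant_access ⊃ ~sound_alarm), so O(~sound_alarm) either way.
From O(~sound_alarm) and premise 10, O(~sound_alarm ⊃ ~issue_warning), we obtain O(~issue_warning).
Premise 11 is O(countersign_manifest ⊃ issue_warning); contrapositively O(~issue_warning ⊃ ~countersign_manifest). Since O(~issue_warning) holds, K gives O(~countersign_manifest).
Applying K to premise 3 (O(~countersign_manifest ⊃ verify_waiver)) and O(~countersign_manifest) yields O(verify_waiver).
Premise 8, O(~notify_budget ⊃ ~verify_waiver), contraposes to O(verify_waiver ⊃ notify_budget); with O(verify_waiver) we get O(notify_budget).
So O(notify_budget) holds — notify_budget is obligatory. None of the other listed options is made obligatory by any chain of premises.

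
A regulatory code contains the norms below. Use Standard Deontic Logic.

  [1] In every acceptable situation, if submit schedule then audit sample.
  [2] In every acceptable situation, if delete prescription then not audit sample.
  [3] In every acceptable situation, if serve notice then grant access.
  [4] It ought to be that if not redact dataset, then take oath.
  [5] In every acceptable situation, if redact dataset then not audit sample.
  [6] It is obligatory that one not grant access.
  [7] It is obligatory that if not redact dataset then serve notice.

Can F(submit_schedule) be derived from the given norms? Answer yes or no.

Yes

Premise 6 gives O(¬grant_access).
Premise 3, O(serve_notice → grant_access), contraposes to O(¬grant_access → ¬serve_notice); with O(¬grant_access) we get O(¬serve_notice).
The contrapositive of premise 7 (O(¬redact_dataset → serve_notice)) is O(¬serve_notice → redact_dataset), and O(¬serve_notice) is already established, so O(redact_dataset).
From O(redact_dataset) and premise 5, O(redact_dataset → ¬audit_sample), we obtain O(¬audit_sample).
The contrapositive of premise 1 (O(submit_schedule → audit_sample)) is O(¬audit_sample → ¬submit_schedule), and O(¬audit_sample) is already established, so O(¬submit_schedule).
Premises 2, 4 do not contribute to this derivation.
So O(¬submit_schedule) holds, i.e. F(submit_schedule). The claim follows.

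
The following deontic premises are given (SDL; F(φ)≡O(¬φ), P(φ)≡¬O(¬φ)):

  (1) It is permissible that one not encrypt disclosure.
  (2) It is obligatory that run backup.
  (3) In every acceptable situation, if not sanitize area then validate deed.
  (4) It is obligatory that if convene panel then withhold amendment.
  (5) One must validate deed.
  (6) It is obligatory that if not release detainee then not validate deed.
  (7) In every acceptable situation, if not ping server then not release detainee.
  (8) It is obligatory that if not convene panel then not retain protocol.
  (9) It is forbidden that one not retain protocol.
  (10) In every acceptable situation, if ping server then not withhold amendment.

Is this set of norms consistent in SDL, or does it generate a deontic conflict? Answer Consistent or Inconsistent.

Premise 5 states O(validate_deed) outright.
Premise 6, O(¬release_detainee → ¬validate_deed), contraposes to O(validate_deed → release_detainee); with O(validate_deed) we get O(release_detainee).
Premise 7, O(¬ping_server → ¬release_detainee), contraposes to O(release_detainee → ping_server); with O(release_detainee) we get O(ping_server).
Applying K to premise 10 (O(ping_server → ¬withhold_amendment)) and O(ping_server) yields O(¬withhold_amendment).
The contrapositive of premise 4 (O(convene_panel → withhold_amendment)) is O(¬withhold_amendment → ¬convene_panel), and O(¬withhold_amendment) is already established, so O(¬convene_panel).
From O(¬convene_panel) and premise 8, O(¬convene_panel → ¬retain_protocol), we obtain O(¬retain_protocol).
However, F(¬retain_protocol) at premise 9 amounts to O(retain_protocol).
We now have both O(¬retain_protocol) and O(retain_protocol) — retain_protocol is simultaneously obligatory and forbidden, violating the D-axiom.

Inconsistent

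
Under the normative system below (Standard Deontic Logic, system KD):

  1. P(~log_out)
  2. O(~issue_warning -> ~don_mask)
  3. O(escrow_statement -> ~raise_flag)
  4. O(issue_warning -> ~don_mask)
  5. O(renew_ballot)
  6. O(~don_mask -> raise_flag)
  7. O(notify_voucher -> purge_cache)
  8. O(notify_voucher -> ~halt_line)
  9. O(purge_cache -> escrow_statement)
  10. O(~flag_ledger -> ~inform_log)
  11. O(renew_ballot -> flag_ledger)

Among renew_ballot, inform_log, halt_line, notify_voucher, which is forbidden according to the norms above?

notify_voucher

Premises 4 and 2 are O(issue_warning -> ~don_mask) and O(~issue_warning -> ~don_mask); every ideal world satisfies issue_warning or ~issue_warning, so in either case ~don_mask holds — hence O(~don_mask).
Premise 6 is O(~don_mask -> raise_flag); since O(~don_mask), deontic closure gives O(raise_flag).
Premise 3, O(escrow_statement -> ~raise_flag), contraposes to O(raise_flag -> ~escrow_statement); with O(raise_flag) we get O(~escrow_statement).
Premise 9 is O(purge_cache -> escrow_statement); contrapositively O(~escrow_statement -> ~purge_cache). Since O(~escrow_statement) holds, K gives O(~purge_cache).
Premise 7 is O(notify_voucher -> purge_cache); contrapositively O(~purge_cache -> ~notify_voucher). Since O(~purge_cache) holds, K gives O(~notify_voucher).
So O(~notify_voucher) holds, i.e. notify_voucher is forbidden. None of the other listed options is forbidden under the premises.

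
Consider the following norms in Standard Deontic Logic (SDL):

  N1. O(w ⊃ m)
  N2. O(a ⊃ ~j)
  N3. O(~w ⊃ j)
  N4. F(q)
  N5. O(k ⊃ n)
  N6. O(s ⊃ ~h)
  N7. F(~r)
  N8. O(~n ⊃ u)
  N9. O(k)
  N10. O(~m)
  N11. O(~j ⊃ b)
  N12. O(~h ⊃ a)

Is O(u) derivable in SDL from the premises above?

Premise 8 is O(~n ⊃ u), but O(~n) is not derivable from the premises, so it does not yield O(u).
No other premise forces O(u). An ideal world satisfying every premise can still have u false, so O(u) is not derivable.

No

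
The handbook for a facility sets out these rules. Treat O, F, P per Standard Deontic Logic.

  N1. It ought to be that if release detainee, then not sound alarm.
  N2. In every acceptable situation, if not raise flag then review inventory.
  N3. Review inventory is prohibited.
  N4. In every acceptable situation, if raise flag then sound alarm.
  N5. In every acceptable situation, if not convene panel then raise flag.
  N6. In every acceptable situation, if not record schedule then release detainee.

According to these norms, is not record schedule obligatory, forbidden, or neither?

Forbidden

F(review_inventory) at premise 3 means O(¬review_inventory).
Premise 2 is O(¬raise_flag → review_inventory); contrapositively O(¬review_inventory → raise_flag). Since O(¬review_inventory) holds, K gives O(raise_flag).
From O(raise_flag) and premise 4, O(raise_flag → sound_alarm), we obtain O(sound_alarm).
Premise 1, O(release_detainee → ¬sound_alarm), contraposes to O(sound_alarm → ¬release_detainee); with O(sound_alarm) we get O(¬release_detainee).
The contrapositive of premise 6 (O(¬record_schedule → release_detainee)) is O(¬release_detainee → record_schedule), and O(¬release_detainee) is already established, so O(record_schedule).
Premise 5 does not contribute to this derivation.
Thus O(record_schedule), which is F(¬record_schedule): ¬record_schedule is forbidden.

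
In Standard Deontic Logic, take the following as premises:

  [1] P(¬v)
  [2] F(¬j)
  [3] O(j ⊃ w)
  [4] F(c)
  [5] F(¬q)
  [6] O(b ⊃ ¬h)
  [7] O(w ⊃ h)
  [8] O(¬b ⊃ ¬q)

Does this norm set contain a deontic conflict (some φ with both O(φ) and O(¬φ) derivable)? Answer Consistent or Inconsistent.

Premise 5, F(¬q), is equivalent to O(q).
Premise 8, O(¬b ⊃ ¬q), contraposes to O(q ⊃ b); with O(q) we get O(b).
From O(b) and premise 6, O(b ⊃ ¬h), we obtain O(¬h).
The contrapositive of premise 7 (O(w ⊃ h)) is O(¬h ⊃ ¬w), and O(¬h) is already established, so O(¬w).
Premise 3, O(j ⊃ w), contraposes to O(¬w ⊃ ¬j); with O(¬w) we get O(¬j).
Yet premise 2 is F(¬j), i.e. O(j).
We now have both O(¬j) and O(j) — j is simultaneously obligatory and forbidden, violating the D-axiom.

Inconsistent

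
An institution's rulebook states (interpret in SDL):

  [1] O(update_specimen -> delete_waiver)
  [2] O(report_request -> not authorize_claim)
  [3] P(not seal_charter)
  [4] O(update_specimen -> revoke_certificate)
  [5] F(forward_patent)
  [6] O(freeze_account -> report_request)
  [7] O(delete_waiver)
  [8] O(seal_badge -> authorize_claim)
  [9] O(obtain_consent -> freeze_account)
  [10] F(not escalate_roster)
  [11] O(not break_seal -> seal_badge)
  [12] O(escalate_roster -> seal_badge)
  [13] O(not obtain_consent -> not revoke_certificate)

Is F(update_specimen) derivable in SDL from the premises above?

Yes

F(not escalate_roster) at premise 10 means O(escalate_roster).
From O(escalate_roster) and premise 12, O(escalate_roster -> seal_badge), we obtain O(seal_badge).
With premise 8, O(seal_badge -> authorize_claim), the K-axiom yields O(authorize_claim).
The contrapositive of premise 2 (O(report_request -> not authorize_claim)) is O(authorize_claim -> not report_request), and O(authorize_claim) is already established, so O(not report_request).
Premise 6 is O(freeze_account -> report_request); contrapositively O(not report_request -> not freeze_account). Since O(not report_request) holds, K gives O(not freeze_account).
The contrapositive of premise 9 (O(obtain_consent -> freeze_account)) is O(not freeze_account -> not obtain_consent), and O(not freeze_account) is already established, so O(not obtain_consent).
Applying K to premise 13 (O(not obtain_consent -> not revoke_certificate)) and O(not obtain_consent) yields O(not revoke_certificate).
The contrapositive of premise 4 (O(update_specimen -> revoke_certificate)) is O(not revoke_certificate -> not update_specimen), and O(not revoke_certificate) is already established, so O(not update_specimen).
Premises 1, 3, 5, 7, 11 do not contribute to this derivation.
So O(not update_specimen) holds, i.e. F(update_specimen). The claim follows.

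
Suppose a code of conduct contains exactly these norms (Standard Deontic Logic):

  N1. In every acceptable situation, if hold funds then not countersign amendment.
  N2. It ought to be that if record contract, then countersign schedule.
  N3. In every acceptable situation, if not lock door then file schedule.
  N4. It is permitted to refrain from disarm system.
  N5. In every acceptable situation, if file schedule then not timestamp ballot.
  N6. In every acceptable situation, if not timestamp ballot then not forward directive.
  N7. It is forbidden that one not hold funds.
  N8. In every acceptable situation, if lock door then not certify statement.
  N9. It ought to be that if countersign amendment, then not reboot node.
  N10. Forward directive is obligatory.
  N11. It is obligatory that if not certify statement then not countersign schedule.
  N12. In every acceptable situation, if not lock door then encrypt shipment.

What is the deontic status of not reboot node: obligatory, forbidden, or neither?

Neither

Premise 9 is O(countersign_amendment → ¬reboot_node), but O(countersign_amendment) is not derivable from the premises, so it does not yield O(¬reboot_node).
No premise or chain of K-axiom applications forces O(¬reboot_node), and none forces O(reboot_node). So ¬reboot_node is neither obligatory nor forbidden under these norms.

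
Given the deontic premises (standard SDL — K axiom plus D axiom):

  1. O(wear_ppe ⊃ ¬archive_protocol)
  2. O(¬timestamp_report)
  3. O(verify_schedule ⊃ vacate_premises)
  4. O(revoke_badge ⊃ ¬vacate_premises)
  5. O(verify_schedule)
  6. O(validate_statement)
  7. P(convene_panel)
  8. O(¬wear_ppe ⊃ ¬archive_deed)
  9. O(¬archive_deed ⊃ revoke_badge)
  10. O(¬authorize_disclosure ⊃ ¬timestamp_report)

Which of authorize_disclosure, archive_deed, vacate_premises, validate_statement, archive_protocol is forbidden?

Premise 5 states O(verify_schedule) outright.
With premise 3, O(verify_schedule ⊃ vacate_premises), the K-axiom yields O(vacate_premises).
The contrapositive of premise 4 (O(revoke_badge ⊃ ¬vacate_premises)) is O(vacate_premises ⊃ ¬revoke_badge), and O(vacate_premises) is already established, so O(¬revoke_badge).
The contrapositive of premise 9 (O(¬archive_deed ⊃ revoke_badge)) is O(¬revoke_badge ⊃ archive_deed), and O(¬revoke_badge) is already established, so O(archive_deed).
Premise 8, O(¬wear_ppe ⊃ ¬archive_deed), contraposes to O(archive_deed ⊃ wear_ppe); with O(archive_deed) we get O(wear_ppe).
Premise 1 is O(wear_ppe ⊃ ¬archive_protocol); since O(wear_ppe), deontic closure gives O(¬archive_protocol).
So O(¬archive_protocol) holds, i.e. archive_protocol is forbidden. None of the other listed options is forbidden under the premises.

archive_protocol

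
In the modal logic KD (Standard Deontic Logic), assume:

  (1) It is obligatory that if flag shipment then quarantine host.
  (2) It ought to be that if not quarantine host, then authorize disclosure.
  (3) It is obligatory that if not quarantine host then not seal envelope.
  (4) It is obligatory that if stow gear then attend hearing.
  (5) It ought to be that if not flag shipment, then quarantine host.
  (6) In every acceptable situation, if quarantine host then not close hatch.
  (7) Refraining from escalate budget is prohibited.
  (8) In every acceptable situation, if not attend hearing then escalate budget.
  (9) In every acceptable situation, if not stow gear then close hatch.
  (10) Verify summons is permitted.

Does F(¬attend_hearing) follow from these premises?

Yes

Premises 5 and 1 cover both cases: O(¬flag_shipment → quarantine_host) and O(flag_shipment → quarantine_host). Since ¬flag_shipment ∨ flag_shipment is a tautology, O(quarantine_host) follows.
From O(quarantine_host) and premise 6, O(quarantine_host → ¬close_hatch), we obtain O(¬close_hatch).
The contrapositive of premise 9 (O(¬stow_gear → close_hatch)) is O(¬close_hatch → stow_gear), and O(¬close_hatch) is already established, so O(stow_gear).
Premise 4 is O(stow_gear → attend_hearing); since O(stow_gear), deontic closure gives O(attend_hearing).
Premises 2, 3, 7, 8, 10 do not contribute to this derivation.
So O(attend_hearing) holds, i.e. F(¬attend_hearing). The claim follows.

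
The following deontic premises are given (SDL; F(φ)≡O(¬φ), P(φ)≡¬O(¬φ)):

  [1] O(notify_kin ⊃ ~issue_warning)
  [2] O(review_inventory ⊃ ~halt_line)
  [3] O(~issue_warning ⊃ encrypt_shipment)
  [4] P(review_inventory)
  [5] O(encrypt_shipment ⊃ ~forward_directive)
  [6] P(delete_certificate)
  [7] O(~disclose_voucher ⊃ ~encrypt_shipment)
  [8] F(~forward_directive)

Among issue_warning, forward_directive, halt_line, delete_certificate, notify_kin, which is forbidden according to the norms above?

F(~forward_directive) at premise 8 means O(forward_directive).
Premise 5, O(encrypt_shipment ⊃ ~forward_directive), contraposes to O(forward_directive ⊃ ~encrypt_shipment); with O(forward_directive) we get O(~encrypt_shipment).
Premise 3, O(~issue_warning ⊃ encrypt_shipment), contraposes to O(~encrypt_shipment ⊃ issue_warning); with O(~encrypt_shipment) we get O(issue_warning).
Premise 1 is O(notify_kin ⊃ ~issue_warning); contrapositively O(issue_warning ⊃ ~notify_kin). Since O(issue_warning) holds, K gives O(~notify_kin).
So O(~notify_kin) holds, i.e. notify_kin is forbidden. None of the other listed options is forbidden under the premises.

notify_kin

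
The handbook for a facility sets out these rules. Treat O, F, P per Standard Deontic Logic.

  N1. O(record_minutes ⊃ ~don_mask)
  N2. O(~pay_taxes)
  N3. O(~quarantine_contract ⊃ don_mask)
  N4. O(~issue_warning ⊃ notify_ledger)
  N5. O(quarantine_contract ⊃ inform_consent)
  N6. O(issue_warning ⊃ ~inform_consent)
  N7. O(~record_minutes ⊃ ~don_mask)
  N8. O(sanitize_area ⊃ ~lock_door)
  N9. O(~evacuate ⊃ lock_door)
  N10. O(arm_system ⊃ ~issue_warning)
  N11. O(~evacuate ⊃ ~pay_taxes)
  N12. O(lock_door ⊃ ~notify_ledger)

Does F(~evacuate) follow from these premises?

Yes

Premises 7 and 1 cover both cases: O(~record_minutes ⊃ ~don_mask) and O(record_minutes ⊃ ~don_mask). Since ~record_minutes ∨ record_minutes is a tautology, O(~don_mask) follows.
Premise 3 is O(~quarantine_contract ⊃ don_mask); contrapositively O(~don_mask ⊃ quarantine_contract). Since O(~don_mask) holds, K gives O(quarantine_contract).
Premise 5 is O(quarantine_contract ⊃ inform_consent); since O(quarantine_contract), deontic closure gives O(inform_consent).
The contrapositive of premise 6 (O(issue_warning ⊃ ~inform_consent)) is O(inform_consent ⊃ ~issue_warning), and O(inform_consent) is already established, so O(~issue_warning).
From O(~issue_warning) and premise 4, O(~issue_warning ⊃ notify_ledger), we obtain O(notify_ledger).
Premise 12, O(lock_door ⊃ ~notify_ledger), contraposes to O(notify_ledger ⊃ ~lock_door); with O(notify_ledger) we get O(~lock_door).
Premise 9 is O(~evacuate ⊃ lock_door); contrapositively O(~lock_door ⊃ evacuate). Since O(~lock_door) holds, K gives O(evacuate).
Premises 2, 8, 10, 11 do not contribute to this derivation.
So O(evacuate) holds, i.e. F(~evacuate). The claim follows.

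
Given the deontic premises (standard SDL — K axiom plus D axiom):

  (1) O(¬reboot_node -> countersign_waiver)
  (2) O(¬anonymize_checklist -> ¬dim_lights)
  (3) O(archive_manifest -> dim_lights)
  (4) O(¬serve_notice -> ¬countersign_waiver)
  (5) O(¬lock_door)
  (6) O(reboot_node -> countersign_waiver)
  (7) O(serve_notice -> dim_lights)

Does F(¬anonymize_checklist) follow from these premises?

Yes

Premises 6 and 1 are O(reboot_node -> countersign_waiver) and O(¬reboot_node -> countersign_waiver); every ideal world satisfies reboot_node or ¬reboot_node, so in either case countersign_waiver holds — hence O(countersign_waiver).
Premise 4 is O(¬serve_notice -> ¬countersign_waiver); contrapositively O(countersign_waiver -> serve_notice). Since O(countersign_waiver) holds, K gives O(serve_notice).
Premise 7 is O(serve_notice -> dim_lights); since O(serve_notice), deontic closure gives O(dim_lights).
Premise 2, O(¬anonymize_checklist -> ¬dim_lights), contraposes to O(dim_lights -> anonymize_checklist); with O(dim_lights) we get O(anonymize_checklist).
Premises 3, 5 do not contribute to this derivation.
So O(anonymize_checklist) holds, i.e. F(¬anonymize_checklist). The claim follows.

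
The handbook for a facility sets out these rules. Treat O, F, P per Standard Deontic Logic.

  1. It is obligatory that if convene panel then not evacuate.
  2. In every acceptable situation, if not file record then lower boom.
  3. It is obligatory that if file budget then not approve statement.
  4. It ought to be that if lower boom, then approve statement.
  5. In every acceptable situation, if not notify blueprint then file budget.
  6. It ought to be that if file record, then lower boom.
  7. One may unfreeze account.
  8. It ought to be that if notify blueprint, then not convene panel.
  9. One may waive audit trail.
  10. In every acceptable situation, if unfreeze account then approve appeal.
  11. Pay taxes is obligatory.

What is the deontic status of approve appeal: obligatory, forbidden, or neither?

Neither

Premise 10 is O(unfreeze_account → approve_appeal), but O(unfreeze_account) is not derivable from the premises (the permission P(unfreeze_account) asserts only ¬O(¬unfreeze_account), not O(unfreeze_account)), so it does not yield O(approve_appeal).
No premise or chain of K-axiom applications forces O(approve_appeal), and none forces O(¬approve_appeal). So approve_appeal is neither obligatory nor forbidden under these norms.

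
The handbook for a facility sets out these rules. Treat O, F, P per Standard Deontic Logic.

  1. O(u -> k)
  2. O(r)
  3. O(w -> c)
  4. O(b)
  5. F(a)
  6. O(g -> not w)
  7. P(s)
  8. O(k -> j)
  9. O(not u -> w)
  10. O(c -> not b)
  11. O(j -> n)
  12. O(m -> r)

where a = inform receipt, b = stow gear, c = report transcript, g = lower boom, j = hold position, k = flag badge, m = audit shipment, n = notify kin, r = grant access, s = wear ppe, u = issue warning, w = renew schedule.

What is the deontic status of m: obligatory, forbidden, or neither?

Premise 12 is O(m -> r); even if O(r) held, inferring O(m) would be affirming the consequent — invalid.
No premise or chain of K-axiom applications forces O(m), and none forces O(not m). So m is neither obligatory nor forbidden under these norms.

Neither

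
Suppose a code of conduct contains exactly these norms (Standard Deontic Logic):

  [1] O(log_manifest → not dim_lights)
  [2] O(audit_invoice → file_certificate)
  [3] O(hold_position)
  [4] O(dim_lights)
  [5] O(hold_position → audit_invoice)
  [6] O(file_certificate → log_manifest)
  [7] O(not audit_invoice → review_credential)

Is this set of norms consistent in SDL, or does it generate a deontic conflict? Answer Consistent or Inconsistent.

From premise 3 we have O(hold_position).
Applying K to premise 5 (O(hold_position → audit_invoice)) and O(hold_position) yields O(audit_invoice).
From O(audit_invoice) and premise 2, O(audit_invoice → file_certificate), we obtain O(file_certificate).
Premise 6 is O(file_certificate → log_manifest); since O(file_certificate), deontic closure gives O(log_manifest).
Premise 1 is O(log_manifest → not dim_lights); since O(log_manifest), deontic closure gives O(not dim_lights).
However, premise 4 gives O(dim_lights).
We now have both O(not dim_lights) and O(dim_lights) — dim_lights is simultaneously obligatory and forbidden, violating the D-axiom.

Inconsistent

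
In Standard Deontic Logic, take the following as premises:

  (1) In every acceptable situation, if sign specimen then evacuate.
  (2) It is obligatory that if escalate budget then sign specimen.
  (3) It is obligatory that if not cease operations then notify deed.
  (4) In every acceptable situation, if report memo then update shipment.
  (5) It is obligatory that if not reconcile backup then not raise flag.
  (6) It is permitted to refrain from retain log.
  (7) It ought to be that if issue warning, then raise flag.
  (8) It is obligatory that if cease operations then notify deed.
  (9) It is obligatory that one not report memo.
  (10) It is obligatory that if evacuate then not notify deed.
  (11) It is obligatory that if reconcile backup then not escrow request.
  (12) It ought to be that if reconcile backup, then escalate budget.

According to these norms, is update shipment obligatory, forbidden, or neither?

Premise 4 is O(report_memo → update_shipment), but O(report_memo) is not derivable from the premises, so it does not yield O(update_shipment).
No premise or chain of K-axiom applications forces O(update_shipment), and none forces O(¬update_shipment). So update_shipment is neither obligatory nor forbidden under these norms.

Neither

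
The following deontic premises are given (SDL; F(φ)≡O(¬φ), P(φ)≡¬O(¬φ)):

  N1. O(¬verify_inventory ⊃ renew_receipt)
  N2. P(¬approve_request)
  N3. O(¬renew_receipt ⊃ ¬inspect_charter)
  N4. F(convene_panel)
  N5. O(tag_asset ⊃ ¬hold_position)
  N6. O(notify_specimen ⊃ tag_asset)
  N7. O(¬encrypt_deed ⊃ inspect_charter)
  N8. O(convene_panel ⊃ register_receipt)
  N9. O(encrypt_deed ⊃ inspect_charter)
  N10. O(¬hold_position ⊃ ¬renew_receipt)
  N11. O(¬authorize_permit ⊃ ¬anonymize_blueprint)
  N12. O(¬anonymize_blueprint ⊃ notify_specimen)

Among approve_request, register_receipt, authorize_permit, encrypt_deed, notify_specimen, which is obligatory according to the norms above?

Premises 7 and 9 are O(¬encrypt_deed ⊃ inspect_charter) and O(encrypt_deed ⊃ inspect_charter); every ideal world satisfies ¬encrypt_deed or encrypt_deed, so in either case inspect_charter holds — hence O(inspect_charter).
Premise 3, O(¬renew_receipt ⊃ ¬inspect_charter), contraposes to O(inspect_charter ⊃ renew_receipt); with O(inspect_charter) we get O(renew_receipt).
Premise 10, O(¬hold_position ⊃ ¬renew_receipt), contraposes to O(renew_receipt ⊃ hold_position); with O(renew_receipt) we get O(hold_position).
Premise 5, O(tag_asset ⊃ ¬hold_position), contraposes to O(hold_position ⊃ ¬tag_asset); with O(hold_position) we get O(¬tag_asset).
Premise 6, O(notify_specimen ⊃ tag_asset), contraposes to O(¬tag_asset ⊃ ¬notify_specimen); with O(¬tag_asset) we get O(¬notify_specimen).
The contrapositive of premise 12 (O(¬anonymize_blueprint ⊃ notify_specimen)) is O(¬notify_specimen ⊃ anonymize_blueprint), and O(¬notify_specimen) is already established, so O(anonymize_blueprint).
The contrapositive of premise 11 (O(¬authorize_permit ⊃ ¬anonymize_blueprint)) is O(anonymize_blueprint ⊃ authorize_permit), and O(anonymize_blueprint) is already established, so O(authorize_permit).
So O(authorize_permit) holds — authorize_permit is obligatory. None of the other listed options is made obligatory by any chain of premises.

authorize_permit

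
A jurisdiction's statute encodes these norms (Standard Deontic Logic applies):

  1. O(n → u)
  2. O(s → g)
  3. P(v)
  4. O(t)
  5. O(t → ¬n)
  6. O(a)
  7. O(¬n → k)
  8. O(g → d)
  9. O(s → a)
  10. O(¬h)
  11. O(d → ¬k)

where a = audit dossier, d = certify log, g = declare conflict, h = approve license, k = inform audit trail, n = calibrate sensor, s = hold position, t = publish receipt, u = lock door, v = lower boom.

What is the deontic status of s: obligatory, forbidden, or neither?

Forbidden

Premise 4 gives O(t).
With premise 5, O(t → ¬n), the K-axiom yields O(¬n).
With premise 7, O(¬n → k), the K-axiom yields O(k).
Premise 11, O(d → ¬k), contraposes to O(k → ¬d); with O(k) we get O(¬d).
Premise 8, O(g → d), contraposes to O(¬d → ¬g); with O(¬d) we get O(¬g).
Premise 2 is O(s → g); contrapositively O(¬g → ¬s). Since O(¬g) holds, K gives O(¬s).
Premises 1, 3, 6, 9, 10 do not contribute to this derivation.
Thus O(¬s), which is F(s): s is forbidden.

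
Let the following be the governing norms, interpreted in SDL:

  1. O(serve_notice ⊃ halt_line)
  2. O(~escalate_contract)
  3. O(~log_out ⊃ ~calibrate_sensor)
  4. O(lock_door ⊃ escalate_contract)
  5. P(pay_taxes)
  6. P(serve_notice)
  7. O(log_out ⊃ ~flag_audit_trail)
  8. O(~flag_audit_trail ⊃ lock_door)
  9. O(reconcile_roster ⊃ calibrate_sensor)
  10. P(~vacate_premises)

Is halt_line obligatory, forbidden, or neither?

Neither

Premise 1 is O(serve_notice ⊃ halt_line), but O(serve_notice) is not derivable from the premises (the permission P(serve_notice) asserts only ~O(~serve_notice), not O(serve_notice)), so it does not yield O(halt_line).
No premise or chain of K-axiom applications forces O(halt_line), and none forces O(~halt_line). So halt_line is neither obligatory nor forbidden under these norms.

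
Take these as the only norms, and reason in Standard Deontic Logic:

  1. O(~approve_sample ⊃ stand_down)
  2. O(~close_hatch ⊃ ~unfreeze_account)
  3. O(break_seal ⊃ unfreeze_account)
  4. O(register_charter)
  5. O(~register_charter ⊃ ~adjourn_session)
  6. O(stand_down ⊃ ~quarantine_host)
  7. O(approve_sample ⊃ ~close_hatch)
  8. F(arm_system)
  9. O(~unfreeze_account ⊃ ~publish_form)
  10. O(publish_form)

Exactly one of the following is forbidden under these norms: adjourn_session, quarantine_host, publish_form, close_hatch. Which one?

Premise 10 states O(publish_form) outright.
Premise 9 is O(~unfreeze_account ⊃ ~publish_form); contrapositively O(publish_form ⊃ unfreeze_account). Since O(publish_form) holds, K gives O(unfreeze_account).
Premise 2, O(~close_hatch ⊃ ~unfreeze_account), contraposes to O(unfreeze_account ⊃ close_hatch); with O(unfreeze_account) we get O(close_hatch).
Premise 7, O(approve_sample ⊃ ~close_hatch), contraposes to O(close_hatch ⊃ ~approve_sample); with O(close_hatch) we get O(~approve_sample).
Premise 1 is O(~approve_sample ⊃ stand_down); since O(~approve_sample), deontic closure gives O(stand_down).
Premise 6 is O(stand_down ⊃ ~quarantine_host); since O(stand_down), deontic closure gives O(~quarantine_host).
So O(~quarantine_host) holds, i.e. quarantine_host is forbidden. None of the other listed options is forbidden under the premises.

quarantine_host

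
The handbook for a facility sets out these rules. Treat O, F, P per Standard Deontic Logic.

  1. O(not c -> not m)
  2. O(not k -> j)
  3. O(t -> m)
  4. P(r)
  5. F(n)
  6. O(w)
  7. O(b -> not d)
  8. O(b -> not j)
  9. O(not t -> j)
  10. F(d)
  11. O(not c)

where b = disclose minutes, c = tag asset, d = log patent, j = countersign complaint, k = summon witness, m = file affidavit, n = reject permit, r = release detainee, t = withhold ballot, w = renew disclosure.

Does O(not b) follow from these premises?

From premise 11 we have O(not c).
Premise 1 is O(not c -> not m); since O(not c), deontic closure gives O(not m).
The contrapositive of premise 3 (O(t -> m)) is O(not m -> not t), and O(not m) is already established, so O(not t).
With premise 9, O(not t -> j), the K-axiom yields O(j).
Premise 8 is O(b -> not j); contrapositively O(j -> not b). Since O(j) holds, K gives O(not b).
Premises 2, 4, 5, 6, 7, 10 do not contribute to this derivation.
So O(not b) follows.

Yes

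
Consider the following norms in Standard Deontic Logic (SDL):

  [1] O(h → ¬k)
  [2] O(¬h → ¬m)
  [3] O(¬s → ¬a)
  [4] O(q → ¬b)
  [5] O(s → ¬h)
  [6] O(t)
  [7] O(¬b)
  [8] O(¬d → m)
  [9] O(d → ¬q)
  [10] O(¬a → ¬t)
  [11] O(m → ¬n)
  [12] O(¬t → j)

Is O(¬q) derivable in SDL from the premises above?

Premise 6 states O(t) outright.
Premise 10 is O(¬a → ¬t); contrapositively O(t → a). Since O(t) holds, K gives O(a).
Premise 3, O(¬s → ¬a), contraposes to O(a → s); with O(a) we get O(s).
Applying K to premise 5 (O(s → ¬h)) and O(s) yields O(¬h).
Premise 2 is O(¬h → ¬m); since O(¬h), deontic closure gives O(¬m).
Premise 8, O(¬d → m), contraposes to O(¬m → d); with O(¬m) we get O(d).
From O(d) and premise 9, O(d → ¬q), we obtain O(¬q).
Premises 1, 4, 7, 11, 12 do not contribute to this derivation.
So O(¬q) follows.

Yes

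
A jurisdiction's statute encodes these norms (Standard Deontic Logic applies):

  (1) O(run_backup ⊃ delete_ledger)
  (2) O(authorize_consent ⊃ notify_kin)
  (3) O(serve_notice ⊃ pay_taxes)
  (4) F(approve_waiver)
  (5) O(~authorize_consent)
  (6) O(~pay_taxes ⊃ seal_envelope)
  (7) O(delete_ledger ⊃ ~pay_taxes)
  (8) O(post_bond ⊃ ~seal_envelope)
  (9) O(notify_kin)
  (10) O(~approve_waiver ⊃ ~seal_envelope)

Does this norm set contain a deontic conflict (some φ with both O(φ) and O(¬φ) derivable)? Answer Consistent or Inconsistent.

Consistent

Premise 2 is O(authorize_consent ⊃ notify_kin); even if O(notify_kin) held, inferring O(authorize_consent) would be affirming the consequent — invalid.
So O(authorize_consent) is not derivable, and the apparent clash with O(~authorize_consent) does not arise.
A world satisfying every obligation exists (e.g. approve_waiver=false, authorize_consent=false, delete_ledger=false, notify_kin=true, pay_taxes=true, post_bond=false, run_backup=false, seal_envelope=false, serve_notice=false); no atom is both obligatory and forbidden, so the set is consistent.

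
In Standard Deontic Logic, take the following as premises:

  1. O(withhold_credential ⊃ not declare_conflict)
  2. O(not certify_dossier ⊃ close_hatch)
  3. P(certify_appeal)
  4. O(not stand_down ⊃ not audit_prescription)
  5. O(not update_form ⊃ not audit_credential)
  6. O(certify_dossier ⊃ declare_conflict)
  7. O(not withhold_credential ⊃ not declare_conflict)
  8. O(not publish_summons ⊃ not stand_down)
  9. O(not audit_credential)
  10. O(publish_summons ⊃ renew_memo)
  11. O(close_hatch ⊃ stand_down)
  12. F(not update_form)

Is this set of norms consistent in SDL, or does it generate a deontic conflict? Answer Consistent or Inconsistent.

Consistent

Premise 5 is O(not update_form ⊃ not audit_credential); even if O(not audit_credential) held, inferring O(not update_form) would be affirming the consequent — invalid.
So O(not update_form) is not derivable, and the apparent clash with O(update_form) does not arise.
A world satisfying every obligation exists (e.g. audit_credential=false, audit_prescription=false, certify_appeal=false, certify_dossier=false, close_hatch=true, declare_conflict=false, publish_summons=true, renew_memo=true, stand_down=true, update_form=true, withhold_credential=false); no atom is both obligatory and forbidden, so the set is consistent.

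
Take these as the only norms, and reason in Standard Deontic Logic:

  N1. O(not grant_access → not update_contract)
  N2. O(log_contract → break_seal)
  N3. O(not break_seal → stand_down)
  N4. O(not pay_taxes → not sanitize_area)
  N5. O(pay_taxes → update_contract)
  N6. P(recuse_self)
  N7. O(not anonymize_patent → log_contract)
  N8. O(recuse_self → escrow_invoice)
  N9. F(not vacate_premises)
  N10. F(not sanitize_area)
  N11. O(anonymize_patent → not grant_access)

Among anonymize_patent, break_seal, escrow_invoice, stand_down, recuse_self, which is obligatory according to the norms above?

break_seal

Premise 10, F(not sanitize_area), is equivalent to O(sanitize_area).
The contrapositive of premise 4 (O(not pay_taxes → not sanitize_area)) is O(sanitize_area → pay_taxes), and O(sanitize_area) is already established, so O(pay_taxes).
From O(pay_taxes) and premise 5, O(pay_taxes → update_contract), we obtain O(update_contract).
Premise 1 is O(not grant_access → not update_contract); contrapositively O(update_contract → grant_access). Since O(update_contract) holds, K gives O(grant_access).
Premise 11 is O(anonymize_patent → not grant_access); contrapositively O(grant_access → not anonymize_patent). Since O(grant_access) holds, K gives O(not anonymize_patent).
Applying K to premise 7 (O(not anonymize_patent → log_contract)) and O(not anonymize_patent) yields O(log_contract).
Premise 2 is O(log_contract → break_seal); since O(log_contract), deontic closure gives O(break_seal).
So O(break_seal) holds — break_seal is obligatory. None of the other listed options is made obligatory by any chain of premises.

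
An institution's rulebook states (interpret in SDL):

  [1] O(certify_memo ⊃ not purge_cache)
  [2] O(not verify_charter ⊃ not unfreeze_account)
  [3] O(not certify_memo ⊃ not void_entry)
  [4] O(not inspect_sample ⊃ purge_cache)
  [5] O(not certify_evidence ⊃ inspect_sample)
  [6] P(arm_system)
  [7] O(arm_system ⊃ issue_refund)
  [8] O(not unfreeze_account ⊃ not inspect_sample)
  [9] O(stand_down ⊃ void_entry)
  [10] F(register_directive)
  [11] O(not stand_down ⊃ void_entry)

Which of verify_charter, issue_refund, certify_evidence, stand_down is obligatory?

verify_charter

By case analysis on stand_down: premise 9 gives O(stand_down ⊃ void_entry) and premise 11 gives O(not stand_down ⊃ void_entry), so O(void_entry) either way.
Premise 3 is O(not certify_memo ⊃ not void_entry); contrapositively O(void_entry ⊃ certify_memo). Since O(void_entry) holds, K gives O(certify_memo).
Premise 1 is O(certify_memo ⊃ not purge_cache); since O(certify_memo), deontic closure gives O(not purge_cache).
Premise 4 is O(not inspect_sample ⊃ purge_cache); contrapositively O(not purge_cache ⊃ inspect_sample). Since O(not purge_cache) holds, K gives O(inspect_sample).
The contrapositive of premise 8 (O(not unfreeze_account ⊃ not inspect_sample)) is O(inspect_sample ⊃ unfreeze_account), and O(inspect_sample) is already established, so O(unfreeze_account).
Premise 2, O(not verify_charter ⊃ not unfreeze_account), contraposes to O(unfreeze_account ⊃ verify_charter); with O(unfreeze_account) we get O(verify_charter).
So O(verify_charter) holds — verify_charter is obligatory. None of the other listed options is made obligatory by any chain of premises.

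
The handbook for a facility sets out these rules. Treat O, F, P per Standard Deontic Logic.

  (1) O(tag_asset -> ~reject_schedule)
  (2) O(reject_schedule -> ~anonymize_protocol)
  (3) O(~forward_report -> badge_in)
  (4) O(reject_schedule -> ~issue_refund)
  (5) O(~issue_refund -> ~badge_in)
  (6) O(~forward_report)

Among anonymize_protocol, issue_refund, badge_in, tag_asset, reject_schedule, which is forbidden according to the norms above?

reject_schedule

From premise 6 we have O(~forward_report).
From O(~forward_report) and premise 3, O(~forward_report -> badge_in), we obtain O(badge_in).
Premise 5, O(~issue_refund -> ~badge_in), contraposes to O(badge_in -> issue_refund); with O(badge_in) we get O(issue_refund).
The contrapositive of premise 4 (O(reject_schedule -> ~issue_refund)) is O(issue_refund -> ~reject_schedule), and O(issue_refund) is already established, so O(~reject_schedule).
So O(~reject_schedule) holds, i.e. reject_schedule is forbidden. None of the other listed options is forbidden under the premises.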